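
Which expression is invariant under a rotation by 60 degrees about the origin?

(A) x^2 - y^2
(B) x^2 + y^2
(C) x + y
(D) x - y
B

A rotation by 60 degrees sends (x, y) to (x/2 - sqrt(3)y/2, sqrt(3)x/2 + y/2).
Substitute the transformed coordinates into each option and compare with the original:
(A) x^2 - y^2  ->  (x/2 - sqrt(3)y/2)^2 - (sqrt(3)x/2 + y/2)^2 = -x^2/2 - sqrt(3)xy + y^2/2   [differs from x^2 - y^2: not invariant]
(B) x^2 + y^2  ->  (x/2 - sqrt(3)y/2)^2 + (sqrt(3)x/2 + y/2)^2 = x^2 + y^2   [equals x^2 + y^2: invariant]
(C) x + y  ->  (x/2 - sqrt(3)y/2) + (sqrt(3)x/2 + y/2) = x/2 + sqrt(3)x/2 - sqrt(3)y/2 + y/2   [differs from x + y: not invariant]
(D) x - y  ->  (x/2 - sqrt(3)y/2) - (sqrt(3)x/2 + y/2) = -sqrt(3)x/2 + x/2 - sqrt(3)y/2 - y/2   [differs from x - y: not invariant]

Only option (B), x^2 + y^2, is unchanged by the transformation.
Geometrically, x^2 + y^2 is the squared distance from the origin, which every rotation about the origin preserves.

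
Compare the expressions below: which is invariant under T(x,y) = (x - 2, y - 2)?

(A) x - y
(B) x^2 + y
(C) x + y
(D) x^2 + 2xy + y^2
A

An expression E(x,y) is invariant under T if E(T(x,y)) = E(x,y). Here T(x,y) = (x - 2, y - 2).
Substitute the transformed coordinates into each option and compare with the original:
(A) x - y  ->  (x - 2) - (y - 2) = x - y   [equals x - y: invariant]
(B) x^2 + y  ->  (x - 2)^2 + (y - 2) = x^2 - 4x + y + 2   [differs from x^2 + y: not invariant]
(C) x + y  ->  (x - 2) + (y - 2) = x + y - 4   [differs from x + y: not invariant]
(D) x^2 + 2xy + y^2  ->  (x - 2)^2 + 2(x - 2)(y - 2) + (y - 2)^2 = x^2 + 2xy - 8x + y^2 - 8y + 16   [differs from x^2 + 2xy + y^2: not invariant]

Only option (A), x - y, is unchanged by the transformation.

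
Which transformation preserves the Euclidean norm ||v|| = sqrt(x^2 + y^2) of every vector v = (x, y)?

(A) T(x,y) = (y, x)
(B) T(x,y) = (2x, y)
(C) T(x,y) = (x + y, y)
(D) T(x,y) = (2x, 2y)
A

A transformation preserves a norm if ||T(v)|| = ||v|| for every v; a single vector where the norm changes rules an option out.

(A) T(x,y) = (y, x): preserves the norm -- it is an orthogonal map (a rotation/reflection), and (y)^2 + (x)^2 simplifies to x^2 + y^2.
(B) T(x,y) = (2x, y): v = (1, 0) has norm sqrt((1)^2 + (0)^2) = 1, but T(v) = (2, 0) has norm 2 -- not preserved.
(C) T(x,y) = (x + y, y): v = (0, 1) has norm sqrt((0)^2 + (1)^2) = 1, but T(v) = (1, 1) has norm sqrt(2) -- not preserved.
(D) T(x,y) = (2x, 2y): v = (1, 0) has norm sqrt((1)^2 + (0)^2) = 1, but T(v) = (2, 0) has norm 2 -- not preserved.

Therefore the answer is (A).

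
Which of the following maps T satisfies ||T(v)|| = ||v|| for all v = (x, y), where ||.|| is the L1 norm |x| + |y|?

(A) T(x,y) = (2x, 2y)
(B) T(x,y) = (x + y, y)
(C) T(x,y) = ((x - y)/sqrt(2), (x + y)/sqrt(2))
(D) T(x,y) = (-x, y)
D

A transformation preserves a norm if ||T(v)|| = ||v|| for every v; a single vector where the norm changes rules an option out.

(A) T(x,y) = (2x, 2y): v = (1, 0) has norm |1| + |0| = 1, but T(v) = (2, 0) has norm 2 -- not preserved.
(B) T(x,y) = (x + y, y): v = (0, 1) has norm |0| + |1| = 1, but T(v) = (1, 1) has norm 2 -- not preserved.
(C) T(x,y) = ((x - y)/sqrt(2), (x + y)/sqrt(2)): v = (1, 0) has norm |1| + |0| = 1, but T(v) = (sqrt(2)/2, sqrt(2)/2) has norm sqrt(2) -- not preserved.
(D) T(x,y) = (-x, y): preserves the norm -- it only permutes the coordinates and/or flips signs, which leaves |x| + |y| unchanged.

Therefore the answer is (D).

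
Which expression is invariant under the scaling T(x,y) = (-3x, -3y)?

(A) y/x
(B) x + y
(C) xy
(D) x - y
A

Under the uniform scaling T(x,y) = (-3x, -3y):
Substitute the transformed coordinates into each option and compare with the original:
(A) y/x  ->  (-3y)/(-3x) = y/x   [equals y/x: invariant]
(B) x + y  ->  (-3x) + (-3y) = -3x - 3y   [differs from x + y: not invariant]
(C) xy  ->  (-3x)(-3y) = 9xy   [differs from xy: not invariant]
(D) x - y  ->  (-3x) - (-3y) = -3x + 3y   [differs from x - y: not invariant]

Only option (A), y/x, is unchanged by the transformation.
The common factor -3 cancels in a ratio of coordinates, while sums, products and sums of squares pick up factors of -3 or 9.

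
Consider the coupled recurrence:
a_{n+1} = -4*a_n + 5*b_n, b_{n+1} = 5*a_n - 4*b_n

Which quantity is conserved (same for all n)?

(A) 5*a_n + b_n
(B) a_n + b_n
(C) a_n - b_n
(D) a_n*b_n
B

Replace a_n by a_{n+1} = -4*a_n + 5*b_n and b_n by b_{n+1} = 5*a_n - 4*b_n in each option and simplify:
(A) 5*a_n + b_n  ->  5*(-4*a_n + 5*b_n) + (5*a_n - 4*b_n) = -15*a_n + 21*b_n   [not conserved]
(B) a_n + b_n  ->  (-4*a_n + 5*b_n) + (5*a_n - 4*b_n) = a_n + b_n   [conserved]
(C) a_n - b_n  ->  (-4*a_n + 5*b_n) - (5*a_n - 4*b_n) = -9*a_n + 9*b_n   [not conserved]
(D) a_n*b_n  ->  (-4*a_n + 5*b_n)*(5*a_n - 4*b_n) = -20*a_n^2 + 41*a_n*b_n - 20*b_n^2   [not conserved]

Only (B) a_n + b_n returns to itself after one step, so it is the conserved quantity.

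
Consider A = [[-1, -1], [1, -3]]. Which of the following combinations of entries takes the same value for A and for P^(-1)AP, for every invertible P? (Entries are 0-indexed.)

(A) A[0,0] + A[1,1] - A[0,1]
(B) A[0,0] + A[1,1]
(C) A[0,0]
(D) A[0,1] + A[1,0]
B

A[0,0] + A[1,1] is the trace of A. By the cyclic property of the trace, tr(P^(-1)AP) = tr(APP^(-1)) = tr(A), so it is the same for every matrix similar to A.

The other combinations are not similarity invariants. For example, take P = [[1, -1], [0, 1]] (det P = 1), so P^(-1) = [[1, 1], [0, 1]] and
B = P^(-1)AP = [[0, -4], [1, -4]].
Evaluating each option on A and on B:
(A) A[0,0] + A[1,1] - A[0,1]: -3 for A, 0 for B -> changes
(B) A[0,0] + A[1,1]: -4 for A, -4 for B -> unchanged
(C) A[0,0]: -1 for A, 0 for B -> changes
(D) A[0,1] + A[1,0]: 0 for A, -3 for B -> changes

Only (B) A[0,0] + A[1,1] = -4 survives (and it does so for every P, not just this one), so it is the invariant.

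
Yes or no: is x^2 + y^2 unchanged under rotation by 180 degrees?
Yes

Applying rotation by 180 degrees: x' = x*cos(180 degrees) - y*sin(180 degrees) = -x, y' = x*sin(180 degrees) + y*cos(180 degrees) = -y

Substituting into x^2 + y^2:
(-x)^2 + (-y)^2
= x^2 + y^2

This equals the original expression x^2 + y^2, so it IS invariant.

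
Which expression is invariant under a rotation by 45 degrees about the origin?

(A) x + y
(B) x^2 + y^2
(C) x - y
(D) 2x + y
B

A rotation by 45 degrees sends (x, y) to (sqrt(2)x/2 - sqrt(2)y/2, sqrt(2)x/2 + sqrt(2)y/2).
Substitute the transformed coordinates into each option and compare with the original:
(A) x + y  ->  (sqrt(2)x/2 - sqrt(2)y/2) + (sqrt(2)x/2 + sqrt(2)y/2) = sqrt(2)x   [differs from x + y: not invariant]
(B) x^2 + y^2  ->  (sqrt(2)x/2 - sqrt(2)y/2)^2 + (sqrt(2)x/2 + sqrt(2)y/2)^2 = x^2 + y^2   [equals x^2 + y^2: invariant]
(C) x - y  ->  (sqrt(2)x/2 - sqrt(2)y/2) - (sqrt(2)x/2 + sqrt(2)y/2) = -sqrt(2)y   [differs from x - y: not invariant]
(D) 2x + y  ->  2(sqrt(2)x/2 - sqrt(2)y/2) + (sqrt(2)x/2 + sqrt(2)y/2) = 3sqrt(2)x/2 - sqrt(2)y/2   [differs from 2x + y: not invariant]

Only option (B), x^2 + y^2, is unchanged by the transformation.
Geometrically, x^2 + y^2 is the squared distance from the origin, which every rotation about the origin preserves.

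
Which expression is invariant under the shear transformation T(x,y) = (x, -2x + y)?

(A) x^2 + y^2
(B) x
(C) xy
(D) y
B

Under the shear T(x,y) = (x, -2x + y):
Substitute the transformed coordinates into each option and compare with the original:
(A) x^2 + y^2  ->  (x)^2 + (-2x + y)^2 = 5x^2 - 4xy + y^2   [differs from x^2 + y^2: not invariant]
(B) x  ->  (x) = x   [equals x: invariant]
(C) xy  ->  (x)(-2x + y) = -2x^2 + xy   [differs from xy: not invariant]
(D) y  ->  (-2x + y) = -2x + y   [differs from y: not invariant]

Only option (B), x, is unchanged by the transformation.
A vertical shear moves points parallel to the y-axis, so the x-coordinate (and any function of x alone) is unchanged.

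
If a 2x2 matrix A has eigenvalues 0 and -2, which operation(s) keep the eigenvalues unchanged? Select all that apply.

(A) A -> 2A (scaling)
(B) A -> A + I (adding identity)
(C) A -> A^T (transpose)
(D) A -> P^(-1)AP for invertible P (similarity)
C and D

Eigenvalues are preserved by:
1. Similarity transformations: A -> P^(-1)AP (same characteristic polynomial)
2. Transpose: A^T has the same eigenvalues as A

Eigenvalues are NOT preserved by:
- Adding identity: eigenvalues become 0+1, -2+1
- Scaling: eigenvalues become 0, -4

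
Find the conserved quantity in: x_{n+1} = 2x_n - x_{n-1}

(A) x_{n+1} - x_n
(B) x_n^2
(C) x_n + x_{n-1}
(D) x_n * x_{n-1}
A

For the recurrence x_{n+1} = 2x_n - x_{n-1}:

If x_{n+1} = 2x_n - x_{n-1}, then:
x_{n+1} - x_n = x_n - x_{n-1}
The first difference is constant throughout the sequence.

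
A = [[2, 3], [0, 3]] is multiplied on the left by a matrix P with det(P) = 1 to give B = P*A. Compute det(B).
6

By the multiplicative property of determinants, det(B) = det(P*A) = det(P) * det(A) = det(A),
so the determinant is invariant under multiplication by any determinant-1 matrix; we just need det(A).

det(A) = (2)(3) - (3)(0) = 6 - 0 = 6

Therefore det(B) = 1 * 6 = 6.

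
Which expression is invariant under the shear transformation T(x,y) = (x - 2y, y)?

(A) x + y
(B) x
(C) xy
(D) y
D

Under the shear T(x,y) = (x - 2y, y):
Substitute the transformed coordinates into each option and compare with the original:
(A) x + y  ->  (x - 2y) + (y) = x - y   [differs from x + y: not invariant]
(B) x  ->  (x - 2y) = x - 2y   [differs from x: not invariant]
(C) xy  ->  (x - 2y)(y) = xy - 2y^2   [differs from xy: not invariant]
(D) y  ->  (y) = y   [equals y: invariant]

Only option (D), y, is unchanged by the transformation.
A horizontal shear moves points parallel to the x-axis, so the y-coordinate (and any function of y alone) is unchanged.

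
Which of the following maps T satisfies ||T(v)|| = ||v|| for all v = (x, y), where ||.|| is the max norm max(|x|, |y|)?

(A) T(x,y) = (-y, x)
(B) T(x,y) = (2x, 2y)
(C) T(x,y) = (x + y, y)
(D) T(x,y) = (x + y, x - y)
A

A transformation preserves a norm if ||T(v)|| = ||v|| for every v; a single vector where the norm changes rules an option out.

(A) T(x,y) = (-y, x): preserves the norm -- it only permutes the coordinates and/or flips signs, which leaves max(|x|, |y|) unchanged.
(B) T(x,y) = (2x, 2y): v = (1, 0) has norm max(|1|, |0|) = 1, but T(v) = (2, 0) has norm 2 -- not preserved.
(C) T(x,y) = (x + y, y): v = (1, 1) has norm max(|1|, |1|) = 1, but T(v) = (2, 1) has norm 2 -- not preserved.
(D) T(x,y) = (x + y, x - y): v = (1, 1) has norm max(|1|, |1|) = 1, but T(v) = (2, 0) has norm 2 -- not preserved.

Therefore the answer is (A).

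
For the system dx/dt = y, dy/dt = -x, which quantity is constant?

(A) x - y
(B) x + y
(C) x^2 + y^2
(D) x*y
C

A first integral I satisfies dI/dt = 0 along every solution. Differentiate each option and use the equation of motion:
(A) d/dt[x - y] = y - (-x) = x + y, not identically 0
(B) d/dt[x + y] = y + (-x) = y - x, not identically 0
(C) d/dt[x^2 + y^2] = 2x*dx/dt + 2y*dy/dt = 2x*y + 2y*(-x) = 0
(D) d/dt[x*y] = (dx/dt)y + x(dy/dt) = y^2 - x^2, not identically 0

Only (C) has zero time-derivative. So x^2 + y^2 (the squared radius; trajectories are circles) is the conserved quantity.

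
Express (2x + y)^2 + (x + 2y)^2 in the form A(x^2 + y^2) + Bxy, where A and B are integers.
5(x^2 + y^2) + 8xy

Expanding: (2x + y)^2 = 4x^2 + 4xy + y^2
(x + 2y)^2 = x^2 + 4xy + 4y^2
Sum = (4+1)(x^2+y^2) + 8xy = 5(x^2 + y^2) + 8xy
This is symmetric in x and y.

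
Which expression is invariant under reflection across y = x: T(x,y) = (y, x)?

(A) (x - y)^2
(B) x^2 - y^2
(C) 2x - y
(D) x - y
A

The map is reflection across y = x: T(x,y) = (y, x).
Substitute the transformed coordinates into each option and compare with the original:
(A) (x - y)^2  ->  ((y) - (x))^2 = x^2 - 2xy + y^2   [equals (x - y)^2: invariant]
(B) x^2 - y^2  ->  (y)^2 - (x)^2 = -x^2 + y^2   [differs from x^2 - y^2: not invariant]
(C) 2x - y  ->  2(y) - (x) = -x + 2y   [differs from 2x - y: not invariant]
(D) x - y  ->  (y) - (x) = -x + y   [differs from x - y: not invariant]

Only option (A), (x - y)^2, is unchanged by the transformation.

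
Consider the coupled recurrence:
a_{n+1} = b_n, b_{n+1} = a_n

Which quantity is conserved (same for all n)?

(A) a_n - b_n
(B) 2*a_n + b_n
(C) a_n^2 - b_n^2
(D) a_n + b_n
D

Replace a_n by a_{n+1} = b_n and b_n by b_{n+1} = a_n in each option and simplify:
(A) a_n - b_n  ->  (b_n) - (a_n) = -a_n + b_n   [not conserved]
(B) 2*a_n + b_n  ->  2*(b_n) + (a_n) = a_n + 2*b_n   [not conserved]
(C) a_n^2 - b_n^2  ->  (b_n)^2 - (a_n)^2 = -a_n^2 + b_n^2   [not conserved]
(D) a_n + b_n  ->  (b_n) + (a_n) = a_n + b_n   [conserved]

Only (D) a_n + b_n returns to itself after one step, so it is the conserved quantity.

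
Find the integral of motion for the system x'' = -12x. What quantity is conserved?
E = (x')^2 + 12x^2

Multiply the equation by x':
x' * x'' = -12x * x'
The left side is d/dt[(x')^2/2] and the right side is d/dt[-12x^2/2], so
d/dt[(x')^2/2 + 12x^2/2] = 0, i.e. (x')^2/2 + 12x^2/2 = constant.
Multiplying by 2, the integral of motion is E = (x')^2 + 12x^2.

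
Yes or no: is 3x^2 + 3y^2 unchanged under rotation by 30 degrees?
Yes

Applying rotation by 30 degrees: x' = x*cos(30 degrees) - y*sin(30 degrees) = sqrt(3)x/2 - y/2, y' = x*sin(30 degrees) + y*cos(30 degrees) = x/2 + sqrt(3)y/2

Substituting into 3x^2 + 3y^2:
3(sqrt(3)x/2 - y/2)^2 + 3(x/2 + sqrt(3)y/2)^2
= 3x^2 + 3y^2

This equals the original expression 3x^2 + 3y^2, so it IS invariant.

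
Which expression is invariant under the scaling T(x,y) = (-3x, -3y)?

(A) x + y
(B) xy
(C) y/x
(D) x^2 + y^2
C

Under the uniform scaling T(x,y) = (-3x, -3y):
Substitute the transformed coordinates into each option and compare with the original:
(A) x + y  ->  (-3x) + (-3y) = -3x - 3y   [differs from x + y: not invariant]
(B) xy  ->  (-3x)(-3y) = 9xy   [differs from xy: not invariant]
(C) y/x  ->  (-3y)/(-3x) = y/x   [equals y/x: invariant]
(D) x^2 + y^2  ->  (-3x)^2 + (-3y)^2 = 9x^2 + 9y^2   [differs from x^2 + y^2: not invariant]

Only option (C), y/x, is unchanged by the transformation.
The common factor -3 cancels in a ratio of coordinates, while sums, products and sums of squares pick up factors of -3 or 9.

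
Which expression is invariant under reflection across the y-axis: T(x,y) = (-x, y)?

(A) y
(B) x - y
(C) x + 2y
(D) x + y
A

The map is reflection across the y-axis: T(x,y) = (-x, y).
Substitute the transformed coordinates into each option and compare with the original:
(A) y  ->  (y) = y   [equals y: invariant]
(B) x - y  ->  (-x) - (y) = -x - y   [differs from x - y: not invariant]
(C) x + 2y  ->  (-x) + 2(y) = -x + 2y   [differs from x + 2y: not invariant]
(D) x + y  ->  (-x) + (y) = -x + y   [differs from x + y: not invariant]

Only option (A), y, is unchanged by the transformation.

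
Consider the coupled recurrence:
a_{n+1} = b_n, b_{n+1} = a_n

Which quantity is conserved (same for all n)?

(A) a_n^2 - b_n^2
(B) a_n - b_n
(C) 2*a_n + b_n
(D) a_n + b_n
D

Replace a_n by a_{n+1} = b_n and b_n by b_{n+1} = a_n in each option and simplify:
(A) a_n^2 - b_n^2  ->  (b_n)^2 - (a_n)^2 = -a_n^2 + b_n^2   [not conserved]
(B) a_n - b_n  ->  (b_n) - (a_n) = -a_n + b_n   [not conserved]
(C) 2*a_n + b_n  ->  2*(b_n) + (a_n) = a_n + 2*b_n   [not conserved]
(D) a_n + b_n  ->  (b_n) + (a_n) = a_n + b_n   [conserved]

Only (D) a_n + b_n returns to itself after one step, so it is the conserved quantity.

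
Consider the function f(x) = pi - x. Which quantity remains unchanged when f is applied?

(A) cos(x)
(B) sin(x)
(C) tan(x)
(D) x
B

For f(x) = pi - x:
sin(pi - x) = sin(x), so sine is invariant under this transformation.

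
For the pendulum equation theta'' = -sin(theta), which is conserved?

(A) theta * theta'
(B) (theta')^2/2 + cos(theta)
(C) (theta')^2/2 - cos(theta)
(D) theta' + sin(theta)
C

A first integral I satisfies dI/dt = 0 along every solution. Differentiate each option and use the equation of motion:
(A) d/dt[theta * theta'] = (theta')^2 + theta theta'' = (theta')^2 - theta sin(theta), not identically 0
(B) d/dt[(theta')^2/2 + cos(theta)] = theta' theta'' - sin(theta) theta' = -2 theta' sin(theta), not identically 0
(C) d/dt[(theta')^2/2 - cos(theta)] = theta' theta'' + sin(theta) theta' = theta'(-sin(theta)) + theta' sin(theta) = 0
(D) d/dt[theta' + sin(theta)] = theta'' + cos(theta) theta' = -sin(theta) + theta' cos(theta), not identically 0

Only (C) has zero time-derivative. This is the total energy: kinetic (theta')^2/2 plus potential -cos(theta).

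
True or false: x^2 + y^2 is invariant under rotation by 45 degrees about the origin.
True

Applying rotation by 45 degrees: x' = x*cos(45 degrees) - y*sin(45 degrees) = sqrt(2)x/2 - sqrt(2)y/2, y' = x*sin(45 degrees) + y*cos(45 degrees) = sqrt(2)x/2 + sqrt(2)y/2

Substituting into x^2 + y^2:
(sqrt(2)x/2 - sqrt(2)y/2)^2 + (sqrt(2)x/2 + sqrt(2)y/2)^2
= x^2 + y^2

This equals the original expression x^2 + y^2, so it IS invariant.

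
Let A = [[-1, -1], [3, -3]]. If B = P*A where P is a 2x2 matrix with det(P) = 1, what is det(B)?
6

By the multiplicative property of determinants, det(B) = det(P*A) = det(P) * det(A) = det(A),
so the determinant is invariant under multiplication by any determinant-1 matrix; we just need det(A).

det(A) = (-1)(-3) - (-1)(3) = 3 - (-3) = 6

Therefore det(B) = 1 * 6 = 6.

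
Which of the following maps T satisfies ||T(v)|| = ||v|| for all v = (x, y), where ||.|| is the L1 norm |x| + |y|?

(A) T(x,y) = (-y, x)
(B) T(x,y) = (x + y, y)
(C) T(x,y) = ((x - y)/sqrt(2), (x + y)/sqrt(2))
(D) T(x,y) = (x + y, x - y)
A

A transformation preserves a norm if ||T(v)|| = ||v|| for every v; a single vector where the norm changes rules an option out.

(A) T(x,y) = (-y, x): preserves the norm -- it only permutes the coordinates and/or flips signs, which leaves |x| + |y| unchanged.
(B) T(x,y) = (x + y, y): v = (0, 1) has norm |0| + |1| = 1, but T(v) = (1, 1) has norm 2 -- not preserved.
(C) T(x,y) = ((x - y)/sqrt(2), (x + y)/sqrt(2)): v = (1, 0) has norm |1| + |0| = 1, but T(v) = (sqrt(2)/2, sqrt(2)/2) has norm sqrt(2) -- not preserved.
(D) T(x,y) = (x + y, x - y): v = (1, 0) has norm |1| + |0| = 1, but T(v) = (1, 1) has norm 2 -- not preserved.

Therefore the answer is (A).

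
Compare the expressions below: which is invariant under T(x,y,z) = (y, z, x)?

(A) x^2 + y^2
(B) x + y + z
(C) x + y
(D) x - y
B

Apply T(x,y,z) = (y, z, x) to each option, i.e. replace (x, y, z) by the transformed coordinates.
Substitute the transformed coordinates into each option and compare with the original:
(A) x^2 + y^2  ->  (y)^2 + (z)^2 = y^2 + z^2   [differs from x^2 + y^2: not invariant]
(B) x + y + z  ->  (y) + (z) + (x) = x + y + z   [equals x + y + z: invariant]
(C) x + y  ->  (y) + (z) = y + z   [differs from x + y: not invariant]
(D) x - y  ->  (y) - (z) = y - z   [differs from x - y: not invariant]

Only option (B), x + y + z, is unchanged by the transformation.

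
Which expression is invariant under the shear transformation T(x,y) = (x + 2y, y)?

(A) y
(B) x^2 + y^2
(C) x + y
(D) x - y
A

Under the shear T(x,y) = (x + 2y, y):
Substitute the transformed coordinates into each option and compare with the original:
(A) y  ->  (y) = y   [equals y: invariant]
(B) x^2 + y^2  ->  (x + 2y)^2 + (y)^2 = x^2 + 4xy + 5y^2   [differs from x^2 + y^2: not invariant]
(C) x + y  ->  (x + 2y) + (y) = x + 3y   [differs from x + y: not invariant]
(D) x - y  ->  (x + 2y) - (y) = x + y   [differs from x - y: not invariant]

Only option (A), y, is unchanged by the transformation.
A horizontal shear moves points parallel to the x-axis, so the y-coordinate (and any function of y alone) is unchanged.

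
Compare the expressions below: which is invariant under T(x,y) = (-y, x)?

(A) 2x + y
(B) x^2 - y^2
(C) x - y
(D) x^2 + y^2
D

An expression E(x,y) is invariant under T if E(T(x,y)) = E(x,y). Here T(x,y) = (-y, x).
Substitute the transformed coordinates into each option and compare with the original:
(A) 2x + y  ->  2(-y) + (x) = x - 2y   [differs from 2x + y: not invariant]
(B) x^2 - y^2  ->  (-y)^2 - (x)^2 = -x^2 + y^2   [differs from x^2 - y^2: not invariant]
(C) x - y  ->  (-y) - (x) = -x - y   [differs from x - y: not invariant]
(D) x^2 + y^2  ->  (-y)^2 + (x)^2 = x^2 + y^2   [equals x^2 + y^2: invariant]

Only option (D), x^2 + y^2, is unchanged by the transformation.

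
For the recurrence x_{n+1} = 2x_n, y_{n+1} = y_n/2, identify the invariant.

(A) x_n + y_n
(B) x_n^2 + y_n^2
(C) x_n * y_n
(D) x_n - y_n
C

For the recurrence x_{n+1} = 2x_n, y_{n+1} = y_n/2:

x_{n+1} * y_{n+1} = (2x_n) * (y_n/2) = x_n * y_n
The product is conserved.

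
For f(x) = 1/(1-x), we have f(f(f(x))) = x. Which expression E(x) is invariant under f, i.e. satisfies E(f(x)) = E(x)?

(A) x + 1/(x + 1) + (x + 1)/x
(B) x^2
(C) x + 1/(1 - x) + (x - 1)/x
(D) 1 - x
C

Replace x by f(x) = 1/(1 - x) in each option and simplify. As a quick numerical cross-check, also compare E(4) with E(f(4)) = E(-1/3).

(A) x + 1/(x + 1) + (x + 1)/x  ->  (1/(1 - x)) + 1/((1/(1 - x)) + 1) + ((1/(1 - x)) + 1)/(1/(1 - x)) = (-x^3 + 6x^2 - 11x + 7)/(x^2 - 3x + 2); check: E(4) = 109/20 but E(-1/3) = -5/6.   [not invariant]
(B) x^2  ->  (1/(1 - x))^2 = (x - 1)^(-2); check: E(4) = 16 but E(-1/3) = 1/9.   [not invariant]
(C) x + 1/(1 - x) + (x - 1)/x  ->  (1/(1 - x)) + 1/(1 - (1/(1 - x))) + ((1/(1 - x)) - 1)/(1/(1 - x)), which simplifies back to x + 1/(1 - x) + (x - 1)/x; check: E(4) = 53/12, E(-1/3) = 53/12.   [invariant]
(D) 1 - x  ->  1 - (1/(1 - x)) = x/(x - 1); check: E(4) = -3 but E(-1/3) = 4/3.   [not invariant]

Only (C) is unchanged. Indeed f(f(x)) = 1/(1 - 1/(1-x)) = (1-x)/(-x) = (x-1)/x, so E(x) = x + f(x) + f(f(x)) is the sum over the whole 3-cycle; applying f just permutes the three terms cyclically (x -> f(x) -> f(f(x)) -> x), leaving the sum unchanged.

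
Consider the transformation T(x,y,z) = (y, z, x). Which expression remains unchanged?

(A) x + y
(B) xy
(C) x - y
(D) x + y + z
D

Apply T(x,y,z) = (y, z, x) to each option, i.e. replace (x, y, z) by the transformed coordinates.
Substitute the transformed coordinates into each option and compare with the original:
(A) x + y  ->  (y) + (z) = y + z   [differs from x + y: not invariant]
(B) xy  ->  (y)(z) = yz   [differs from xy: not invariant]
(C) x - y  ->  (y) - (z) = y - z   [differs from x - y: not invariant]
(D) x + y + z  ->  (y) + (z) + (x) = x + y + z   [equals x + y + z: invariant]

Only option (D), x + y + z, is unchanged by the transformation.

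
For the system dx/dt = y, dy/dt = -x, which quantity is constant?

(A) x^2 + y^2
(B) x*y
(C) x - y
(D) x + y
A

A first integral I satisfies dI/dt = 0 along every solution. Differentiate each option and use the equation of motion:
(A) d/dt[x^2 + y^2] = 2x*dx/dt + 2y*dy/dt = 2x*y + 2y*(-x) = 0
(B) d/dt[x*y] = (dx/dt)y + x(dy/dt) = y^2 - x^2, not identically 0
(C) d/dt[x - y] = y - (-x) = x + y, not identically 0
(D) d/dt[x + y] = y + (-x) = y - x, not identically 0

Only (A) has zero time-derivative. So x^2 + y^2 (the squared radius; trajectories are circles) is the conserved quantity.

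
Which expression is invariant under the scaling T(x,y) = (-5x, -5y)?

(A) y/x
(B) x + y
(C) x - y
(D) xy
A

Under the uniform scaling T(x,y) = (-5x, -5y):
Substitute the transformed coordinates into each option and compare with the original:
(A) y/x  ->  (-5y)/(-5x) = y/x   [equals y/x: invariant]
(B) x + y  ->  (-5x) + (-5y) = -5x - 5y   [differs from x + y: not invariant]
(C) x - y  ->  (-5x) - (-5y) = -5x + 5y   [differs from x - y: not invariant]
(D) xy  ->  (-5x)(-5y) = 25xy   [differs from xy: not invariant]

Only option (A), y/x, is unchanged by the transformation.
The common factor -5 cancels in a ratio of coordinates, while sums, products and sums of squares pick up factors of -5 or 25.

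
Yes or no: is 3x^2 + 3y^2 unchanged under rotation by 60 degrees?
Yes

Applying rotation by 60 degrees: x' = x*cos(60 degrees) - y*sin(60 degrees) = x/2 - sqrt(3)y/2, y' = x*sin(60 degrees) + y*cos(60 degrees) = sqrt(3)x/2 + y/2

Substituting into 3x^2 + 3y^2:
3(x/2 - sqrt(3)y/2)^2 + 3(sqrt(3)x/2 + y/2)^2
= 3x^2 + 3y^2

This equals the original expression 3x^2 + 3y^2, so it IS invariant.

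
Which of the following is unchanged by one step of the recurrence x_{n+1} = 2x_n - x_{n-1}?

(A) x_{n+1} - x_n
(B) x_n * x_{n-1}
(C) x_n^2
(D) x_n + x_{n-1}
A

For the recurrence x_{n+1} = 2x_n - x_{n-1}:

If x_{n+1} = 2x_n - x_{n-1}, then:
x_{n+1} - x_n = x_n - x_{n-1}
The first difference is constant throughout the sequence.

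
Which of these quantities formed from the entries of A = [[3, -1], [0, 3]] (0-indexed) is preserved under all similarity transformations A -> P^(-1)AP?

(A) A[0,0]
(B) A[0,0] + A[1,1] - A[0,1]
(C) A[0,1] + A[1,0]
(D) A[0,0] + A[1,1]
D

A[0,0] + A[1,1] is the trace of A. By the cyclic property of the trace, tr(P^(-1)AP) = tr(APP^(-1)) = tr(A), so it is the same for every matrix similar to A.

The other combinations are not similarity invariants. For example, take P = [[1, 1], [1, 2]] (det P = 1), so P^(-1) = [[2, -1], [-1, 1]] and
B = P^(-1)AP = [[1, -4], [1, 5]].
Evaluating each option on A and on B:
(A) A[0,0]: 3 for A, 1 for B -> changes
(B) A[0,0] + A[1,1] - A[0,1]: 7 for A, 10 for B -> changes
(C) A[0,1] + A[1,0]: -1 for A, -3 for B -> changes
(D) A[0,0] + A[1,1]: 6 for A, 6 for B -> unchanged

Only (D) A[0,0] + A[1,1] = 6 survives (and it does so for every P, not just this one), so it is the invariant.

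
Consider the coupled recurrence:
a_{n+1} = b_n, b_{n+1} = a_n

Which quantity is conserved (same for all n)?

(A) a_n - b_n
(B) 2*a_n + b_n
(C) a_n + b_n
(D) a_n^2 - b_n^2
C

Replace a_n by a_{n+1} = b_n and b_n by b_{n+1} = a_n in each option and simplify:
(A) a_n - b_n  ->  (b_n) - (a_n) = -a_n + b_n   [not conserved]
(B) 2*a_n + b_n  ->  2*(b_n) + (a_n) = a_n + 2*b_n   [not conserved]
(C) a_n + b_n  ->  (b_n) + (a_n) = a_n + b_n   [conserved]
(D) a_n^2 - b_n^2  ->  (b_n)^2 - (a_n)^2 = -a_n^2 + b_n^2   [not conserved]

Only (C) a_n + b_n returns to itself after one step, so it is the conserved quantity.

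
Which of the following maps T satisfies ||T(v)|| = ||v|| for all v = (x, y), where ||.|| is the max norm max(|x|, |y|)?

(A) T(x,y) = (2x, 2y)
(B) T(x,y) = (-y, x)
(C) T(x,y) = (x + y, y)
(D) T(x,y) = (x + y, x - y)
B

A transformation preserves a norm if ||T(v)|| = ||v|| for every v; a single vector where the norm changes rules an option out.

(A) T(x,y) = (2x, 2y): v = (1, 0) has norm max(|1|, |0|) = 1, but T(v) = (2, 0) has norm 2 -- not preserved.
(B) T(x,y) = (-y, x): preserves the norm -- it only permutes the coordinates and/or flips signs, which leaves max(|x|, |y|) unchanged.
(C) T(x,y) = (x + y, y): v = (1, 1) has norm max(|1|, |1|) = 1, but T(v) = (2, 1) has norm 2 -- not preserved.
(D) T(x,y) = (x + y, x - y): v = (1, 1) has norm max(|1|, |1|) = 1, but T(v) = (2, 0) has norm 2 -- not preserved.

Therefore the answer is (B).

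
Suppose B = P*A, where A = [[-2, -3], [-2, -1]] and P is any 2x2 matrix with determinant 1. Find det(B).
-4

By the multiplicative property of determinants, det(B) = det(P*A) = det(P) * det(A) = det(A),
so the determinant is invariant under multiplication by any determinant-1 matrix; we just need det(A).

det(A) = (-2)(-1) - (-3)(-2) = 2 - 6 = -4

Therefore det(B) = 1 * (-4) = -4.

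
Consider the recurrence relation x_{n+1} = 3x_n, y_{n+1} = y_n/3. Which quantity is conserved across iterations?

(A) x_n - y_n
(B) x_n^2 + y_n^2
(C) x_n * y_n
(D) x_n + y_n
C

For the recurrence x_{n+1} = 3x_n, y_{n+1} = y_n/3:

x_{n+1} * y_{n+1} = (3x_n) * (y_n/3) = x_n * y_n
The product is conserved.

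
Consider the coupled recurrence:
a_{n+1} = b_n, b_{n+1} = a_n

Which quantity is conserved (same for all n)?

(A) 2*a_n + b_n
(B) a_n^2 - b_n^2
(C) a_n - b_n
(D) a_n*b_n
D

Replace a_n by a_{n+1} = b_n and b_n by b_{n+1} = a_n in each option and simplify:
(A) 2*a_n + b_n  ->  2*(b_n) + (a_n) = a_n + 2*b_n   [not conserved]
(B) a_n^2 - b_n^2  ->  (b_n)^2 - (a_n)^2 = -a_n^2 + b_n^2   [not conserved]
(C) a_n - b_n  ->  (b_n) - (a_n) = -a_n + b_n   [not conserved]
(D) a_n*b_n  ->  (b_n)*(a_n) = a_n*b_n   [conserved]

Only (D) a_n*b_n returns to itself after one step, so it is the conserved quantity.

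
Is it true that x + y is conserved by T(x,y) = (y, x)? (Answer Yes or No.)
Yes

Substitute T(x,y) = (y, x) into the expression and compare with the original.

Original: x + y
After applying T: (y) + (x) = x + y

This is identical to the original x + y, so the expression is invariant.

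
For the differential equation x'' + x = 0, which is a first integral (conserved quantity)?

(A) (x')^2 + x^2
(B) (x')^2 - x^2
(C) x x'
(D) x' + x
A

A first integral I satisfies dI/dt = 0 along every solution. Differentiate each option and use the equation of motion:
(A) d/dt[(x')^2 + x^2] = 2x'x'' + 2x x' = 2x'(-x) + 2x x' = 0
(B) d/dt[(x')^2 - x^2] = 2x'x'' - 2x x' = -4x x', not identically 0
(C) d/dt[x x'] = (x')^2 + x x'' = (x')^2 - x^2, not identically 0
(D) d/dt[x' + x] = x'' + x' = -x + x', not identically 0

Only (A) has zero time-derivative. So the energy-like quantity (x')^2 + x^2 is the first integral.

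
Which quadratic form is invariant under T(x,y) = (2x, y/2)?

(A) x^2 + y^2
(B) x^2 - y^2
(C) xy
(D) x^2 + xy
C

T multiplies x by 2 and divides y by 2.
Substitute the transformed coordinates into each option and compare with the original:
(A) x^2 + y^2  ->  (2x)^2 + (y/2)^2 = 4x^2 + y^2/4   [differs from x^2 + y^2: not invariant]
(B) x^2 - y^2  ->  (2x)^2 - (y/2)^2 = 4x^2 - y^2/4   [differs from x^2 - y^2: not invariant]
(C) xy  ->  (2x)(y/2) = xy   [equals xy: invariant]
(D) x^2 + xy  ->  (2x)^2 + (2x)(y/2) = 4x^2 + xy   [differs from x^2 + xy: not invariant]

Only option (C), xy, is unchanged by the transformation.
The factors 2 and 1/2 cancel only in the pure product xy.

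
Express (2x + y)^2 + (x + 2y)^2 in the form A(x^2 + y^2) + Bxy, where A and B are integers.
5(x^2 + y^2) + 8xy

Expanding: (2x + y)^2 = 4x^2 + 4xy + y^2
(x + 2y)^2 = x^2 + 4xy + 4y^2
Sum = (4+1)(x^2+y^2) + 8xy = 5(x^2 + y^2) + 8xy
This is symmetric in x and y.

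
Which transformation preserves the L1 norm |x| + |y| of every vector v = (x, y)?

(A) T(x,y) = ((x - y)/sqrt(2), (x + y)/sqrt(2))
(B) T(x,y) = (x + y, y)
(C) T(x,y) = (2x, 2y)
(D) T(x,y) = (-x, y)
D

A transformation preserves a norm if ||T(v)|| = ||v|| for every v; a single vector where the norm changes rules an option out.

(A) T(x,y) = ((x - y)/sqrt(2), (x + y)/sqrt(2)): v = (1, 0) has norm |1| + |0| = 1, but T(v) = (sqrt(2)/2, sqrt(2)/2) has norm sqrt(2) -- not preserved.
(B) T(x,y) = (x + y, y): v = (0, 1) has norm |0| + |1| = 1, but T(v) = (1, 1) has norm 2 -- not preserved.
(C) T(x,y) = (2x, 2y): v = (1, 0) has norm |1| + |0| = 1, but T(v) = (2, 0) has norm 2 -- not preserved.
(D) T(x,y) = (-x, y): preserves the norm -- it only permutes the coordinates and/or flips signs, which leaves |x| + |y| unchanged.

Therefore the answer is (D).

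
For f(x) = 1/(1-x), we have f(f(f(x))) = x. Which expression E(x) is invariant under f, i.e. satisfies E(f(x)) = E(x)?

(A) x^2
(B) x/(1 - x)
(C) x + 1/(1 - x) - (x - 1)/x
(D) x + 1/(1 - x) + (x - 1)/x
D

Replace x by f(x) = 1/(1 - x) in each option and simplify. As a quick numerical cross-check, also compare E(5) with E(f(5)) = E(-1/4).

(A) x^2  ->  (1/(1 - x))^2 = (x - 1)^(-2); check: E(5) = 25 but E(-1/4) = 1/16.   [not invariant]
(B) x/(1 - x)  ->  (1/(1 - x))/(1 - (1/(1 - x))) = -1/x; check: E(5) = -5/4 but E(-1/4) = -1/5.   [not invariant]
(C) x + 1/(1 - x) - (x - 1)/x  ->  (1/(1 - x)) + 1/(1 - (1/(1 - x))) - ((1/(1 - x)) - 1)/(1/(1 - x)) = (x^2(1 - x) - x + (x - 1)^2)/(x(x - 1)); check: E(5) = 79/20 but E(-1/4) = -89/20.   [not invariant]
(D) x + 1/(1 - x) + (x - 1)/x  ->  (1/(1 - x)) + 1/(1 - (1/(1 - x))) + ((1/(1 - x)) - 1)/(1/(1 - x)), which simplifies back to x + 1/(1 - x) + (x - 1)/x; check: E(5) = 111/20, E(-1/4) = 111/20.   [invariant]

Only (D) is unchanged. Indeed f(f(x)) = 1/(1 - 1/(1-x)) = (1-x)/(-x) = (x-1)/x, so E(x) = x + f(x) + f(f(x)) is the sum over the whole 3-cycle; applying f just permutes the three terms cyclically (x -> f(x) -> f(f(x)) -> x), leaving the sum unchanged.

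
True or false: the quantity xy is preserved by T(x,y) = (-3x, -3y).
False

Substitute T(x,y) = (-3x, -3y) into the expression and compare with the original.

Original: xy
After applying T: (-3x)(-3y) = 9xy

This differs from the original xy (difference: 8xy), so the expression is NOT invariant.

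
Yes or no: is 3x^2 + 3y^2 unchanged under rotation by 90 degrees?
Yes

Applying rotation by 90 degrees: x' = x*cos(90 degrees) - y*sin(90 degrees) = -y, y' = x*sin(90 degrees) + y*cos(90 degrees) = x

Substituting into 3x^2 + 3y^2:
3(-y)^2 + 3(x)^2
= 3x^2 + 3y^2

This equals the original expression 3x^2 + 3y^2, so it IS invariant.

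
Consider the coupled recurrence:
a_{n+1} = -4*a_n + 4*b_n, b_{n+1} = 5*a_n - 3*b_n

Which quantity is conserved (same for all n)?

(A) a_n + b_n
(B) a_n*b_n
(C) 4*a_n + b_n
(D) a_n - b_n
A

Replace a_n by a_{n+1} = -4*a_n + 4*b_n and b_n by b_{n+1} = 5*a_n - 3*b_n in each option and simplify:
(A) a_n + b_n  ->  (-4*a_n + 4*b_n) + (5*a_n - 3*b_n) = a_n + b_n   [conserved]
(B) a_n*b_n  ->  (-4*a_n + 4*b_n)*(5*a_n - 3*b_n) = -20*a_n^2 + 32*a_n*b_n - 12*b_n^2   [not conserved]
(C) 4*a_n + b_n  ->  4*(-4*a_n + 4*b_n) + (5*a_n - 3*b_n) = -11*a_n + 13*b_n   [not conserved]
(D) a_n - b_n  ->  (-4*a_n + 4*b_n) - (5*a_n - 3*b_n) = -9*a_n + 7*b_n   [not conserved]

Only (A) a_n + b_n returns to itself after one step, so it is the conserved quantity.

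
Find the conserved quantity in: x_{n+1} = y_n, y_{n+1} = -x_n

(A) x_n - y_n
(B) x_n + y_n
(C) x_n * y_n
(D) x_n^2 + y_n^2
D

For the recurrence x_{n+1} = y_n, y_{n+1} = -x_n:

x_{n+1}^2 + y_{n+1}^2 = y_n^2 + (-x_n)^2 = x_n^2 + y_n^2
The sum of squares is conserved (like energy in a harmonic oscillator).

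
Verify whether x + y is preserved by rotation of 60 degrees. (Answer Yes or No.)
No

Applying rotation by 60 degrees: x' = x*cos(60 degrees) - y*sin(60 degrees) = x/2 - sqrt(3)y/2, y' = x*sin(60 degrees) + y*cos(60 degrees) = sqrt(3)x/2 + y/2

Substituting into x + y:
(x/2 - sqrt(3)y/2) + (sqrt(3)x/2 + y/2)
= x/2 + sqrt(3)x/2 - sqrt(3)y/2 + y/2

This differs from the original expression x + y, so it is NOT invariant.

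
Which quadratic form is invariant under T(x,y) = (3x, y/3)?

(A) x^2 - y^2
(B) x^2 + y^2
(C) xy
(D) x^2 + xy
C

T multiplies x by 3 and divides y by 3.
Substitute the transformed coordinates into each option and compare with the original:
(A) x^2 - y^2  ->  (3x)^2 - (y/3)^2 = 9x^2 - y^2/9   [differs from x^2 - y^2: not invariant]
(B) x^2 + y^2  ->  (3x)^2 + (y/3)^2 = 9x^2 + y^2/9   [differs from x^2 + y^2: not invariant]
(C) xy  ->  (3x)(y/3) = xy   [equals xy: invariant]
(D) x^2 + xy  ->  (3x)^2 + (3x)(y/3) = 9x^2 + xy   [differs from x^2 + xy: not invariant]

Only option (C), xy, is unchanged by the transformation.
The factors 3 and 1/3 cancel only in the pure product xy.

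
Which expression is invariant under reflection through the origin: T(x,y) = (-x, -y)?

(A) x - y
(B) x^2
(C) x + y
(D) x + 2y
B

The map is reflection through the origin: T(x,y) = (-x, -y).
Substitute the transformed coordinates into each option and compare with the original:
(A) x - y  ->  (-x) - (-y) = -x + y   [differs from x - y: not invariant]
(B) x^2  ->  (-x)^2 = x^2   [equals x^2: invariant]
(C) x + y  ->  (-x) + (-y) = -x - y   [differs from x + y: not invariant]
(D) x + 2y  ->  (-x) + 2(-y) = -x - 2y   [differs from x + 2y: not invariant]

Only option (B), x^2, is unchanged by the transformation.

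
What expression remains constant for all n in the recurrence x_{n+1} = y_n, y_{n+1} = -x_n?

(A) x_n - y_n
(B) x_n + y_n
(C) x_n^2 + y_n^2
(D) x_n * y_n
C

For the recurrence x_{n+1} = y_n, y_{n+1} = -x_n:

x_{n+1}^2 + y_{n+1}^2 = y_n^2 + (-x_n)^2 = x_n^2 + y_n^2
The sum of squares is conserved (like energy in a harmonic oscillator).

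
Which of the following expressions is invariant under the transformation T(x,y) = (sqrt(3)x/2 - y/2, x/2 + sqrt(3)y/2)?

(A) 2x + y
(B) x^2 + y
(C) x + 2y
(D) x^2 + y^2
D

An expression E(x,y) is invariant under T if E(T(x,y)) = E(x,y). Here T(x,y) = (sqrt(3)x/2 - y/2, x/2 + sqrt(3)y/2).
Substitute the transformed coordinates into each option and compare with the original:
(A) 2x + y  ->  2(sqrt(3)x/2 - y/2) + (x/2 + sqrt(3)y/2) = x/2 + sqrt(3)x - y + sqrt(3)y/2   [differs from 2x + y: not invariant]
(B) x^2 + y  ->  (sqrt(3)x/2 - y/2)^2 + (x/2 + sqrt(3)y/2) = 3x^2/4 - sqrt(3)xy/2 + x/2 + y^2/4 + sqrt(3)y/2   [differs from x^2 + y: not invariant]
(C) x + 2y  ->  (sqrt(3)x/2 - y/2) + 2(x/2 + sqrt(3)y/2) = sqrt(3)x/2 + x - y/2 + sqrt(3)y   [differs from x + 2y: not invariant]
(D) x^2 + y^2  ->  (sqrt(3)x/2 - y/2)^2 + (x/2 + sqrt(3)y/2)^2 = x^2 + y^2   [equals x^2 + y^2: invariant]

Only option (D), x^2 + y^2, is unchanged by the transformation.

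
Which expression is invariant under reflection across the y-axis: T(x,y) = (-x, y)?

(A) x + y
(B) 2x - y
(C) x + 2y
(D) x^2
D

The map is reflection across the y-axis: T(x,y) = (-x, y).
Substitute the transformed coordinates into each option and compare with the original:
(A) x + y  ->  (-x) + (y) = -x + y   [differs from x + y: not invariant]
(B) 2x - y  ->  2(-x) - (y) = -2x - y   [differs from 2x - y: not invariant]
(C) x + 2y  ->  (-x) + 2(y) = -x + 2y   [differs from x + 2y: not invariant]
(D) x^2  ->  (-x)^2 = x^2   [equals x^2: invariant]

Only option (D), x^2, is unchanged by the transformation.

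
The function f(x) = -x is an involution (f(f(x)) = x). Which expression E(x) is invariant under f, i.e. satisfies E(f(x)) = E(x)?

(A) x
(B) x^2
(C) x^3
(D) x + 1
B

Replace x by f(x) = -x in each option and simplify. As a quick numerical cross-check, also compare E(3) with E(f(3)) = E(-3).

(A) x  ->  (-x) = -x; check: E(3) = 3 but E(-3) = -3.   [not invariant]
(B) x^2  ->  (-x)^2, which simplifies back to x^2; check: E(3) = 9, E(-3) = 9.   [invariant]
(C) x^3  ->  (-x)^3 = -x^3; check: E(3) = 27 but E(-3) = -27.   [not invariant]
(D) x + 1  ->  (-x) + 1 = 1 - x; check: E(3) = 4 but E(-3) = -2.   [not invariant]

Only (B) is unchanged. E is symmetric under swapping x with f(x) = -x, which is exactly what an involution does.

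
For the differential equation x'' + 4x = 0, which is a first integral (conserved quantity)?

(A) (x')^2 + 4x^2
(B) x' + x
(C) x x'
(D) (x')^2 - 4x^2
A

A first integral I satisfies dI/dt = 0 along every solution. Differentiate each option and use the equation of motion:
(A) d/dt[(x')^2 + 4x^2] = 2x'x'' + 8x x' = 2x'(-4x) + 8x x' = 0
(B) d/dt[x' + x] = x'' + x' = -4x + x', not identically 0
(C) d/dt[x x'] = (x')^2 + x x'' = (x')^2 - 4x^2, not identically 0
(D) d/dt[(x')^2 - 4x^2] = 2x'x'' - 8x x' = -16x x', not identically 0

Only (A) has zero time-derivative. So the energy-like quantity (x')^2 + 4x^2 is the first integral.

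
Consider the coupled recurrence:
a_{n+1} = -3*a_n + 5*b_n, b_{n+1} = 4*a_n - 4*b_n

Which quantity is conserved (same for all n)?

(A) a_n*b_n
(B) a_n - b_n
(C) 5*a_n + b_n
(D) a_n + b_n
D

Replace a_n by a_{n+1} = -3*a_n + 5*b_n and b_n by b_{n+1} = 4*a_n - 4*b_n in each option and simplify:
(A) a_n*b_n  ->  (-3*a_n + 5*b_n)*(4*a_n - 4*b_n) = -12*a_n^2 + 32*a_n*b_n - 20*b_n^2   [not conserved]
(B) a_n - b_n  ->  (-3*a_n + 5*b_n) - (4*a_n - 4*b_n) = -7*a_n + 9*b_n   [not conserved]
(C) 5*a_n + b_n  ->  5*(-3*a_n + 5*b_n) + (4*a_n - 4*b_n) = -11*a_n + 21*b_n   [not conserved]
(D) a_n + b_n  ->  (-3*a_n + 5*b_n) + (4*a_n - 4*b_n) = a_n + b_n   [conserved]

Only (D) a_n + b_n returns to itself after one step, so it is the conserved quantity.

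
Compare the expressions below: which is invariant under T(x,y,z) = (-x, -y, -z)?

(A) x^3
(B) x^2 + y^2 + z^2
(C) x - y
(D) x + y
B

Apply T(x,y,z) = (-x, -y, -z) to each option, i.e. replace (x, y, z) by the transformed coordinates.
Substitute the transformed coordinates into each option and compare with the original:
(A) x^3  ->  (-x)^3 = -x^3   [differs from x^3: not invariant]
(B) x^2 + y^2 + z^2  ->  (-x)^2 + (-y)^2 + (-z)^2 = x^2 + y^2 + z^2   [equals x^2 + y^2 + z^2: invariant]
(C) x - y  ->  (-x) - (-y) = -x + y   [differs from x - y: not invariant]
(D) x + y  ->  (-x) + (-y) = -x - y   [differs from x + y: not invariant]

Only option (B), x^2 + y^2 + z^2, is unchanged by the transformation.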